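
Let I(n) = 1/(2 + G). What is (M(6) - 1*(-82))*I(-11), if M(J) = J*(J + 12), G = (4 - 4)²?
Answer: 95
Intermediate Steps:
G = 0 (G = 0² = 0)
I(n) = ½ (I(n) = 1/(2 + 0) = 1/2 = ½)
M(J) = J*(12 + J)
(M(6) - 1*(-82))*I(-11) = (6*(12 + 6) - 1*(-82))*(½) = (6*18 + 82)*(½) = (108 + 82)*(½) = 190*(½) = 95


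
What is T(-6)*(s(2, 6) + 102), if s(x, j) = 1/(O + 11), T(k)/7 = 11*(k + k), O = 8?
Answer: -1791636/19 ≈ -94297.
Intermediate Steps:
T(k) = 154*k (T(k) = 7*(11*(k + k)) = 7*(11*(2*k)) = 7*(22*k) = 154*k)
s(x, j) = 1/19 (s(x, j) = 1/(8 + 11) = 1/19)
T(-6)*(s(2, 6) + 102) = (154*(-6))*(1/19 + 102) = -924*1939/19 = -1791636/19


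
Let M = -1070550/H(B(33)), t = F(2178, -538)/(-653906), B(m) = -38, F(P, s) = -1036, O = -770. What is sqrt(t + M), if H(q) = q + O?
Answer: sqrt(5779223716454649791)/66044506 ≈ 36.400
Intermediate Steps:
t = 518/326953 (t = -1036/(-653906) = -1036*(-1/653906) = 518/326953 ≈ 0.0015843)
H(q) = -770 + q (H(q) = q - 770 = -770 + q)
M = 535275/404 (M = -1070550/(-770 - 38) = -1070550/(-808) = -1070550*(-1/808) = 535275/404 ≈ 1324.9)
sqrt(t + M) = sqrt(518/326953 + 535275/404) = sqrt(175009976347/132089012) = sqrt(5779223716454649791)/66044506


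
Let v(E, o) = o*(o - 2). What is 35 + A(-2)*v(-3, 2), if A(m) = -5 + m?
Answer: 35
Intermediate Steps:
v(E, o) = o*(-2 + o)
35 + A(-2)*v(-3, 2) = 35 + (-5 - 2)*(2*(-2 + 2)) = 35 - 14*0 = 35 - 7*0 = 35 + 0 = 35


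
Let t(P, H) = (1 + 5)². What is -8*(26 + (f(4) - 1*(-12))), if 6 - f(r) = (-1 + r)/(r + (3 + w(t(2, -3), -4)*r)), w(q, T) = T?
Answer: -1064/3 ≈ -354.67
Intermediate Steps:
t(P, H) = 36 (t(P, H) = 6² = 36)
f(r) = 6 - (-1 + r)/(3 - 3*r) (f(r) = 6 - (-1 + r)/(r + (3 - 4*r)) = 6 - (-1 + r)/(3 - 3*r))
-8*(26 + (f(4) - 1*(-12))) = -8*(26 + (19/3 - 1*(-12))) = -8*(26 + (19/3 + 12)) = -8*(26 + 55/3) = -8*133/3 = -1064/3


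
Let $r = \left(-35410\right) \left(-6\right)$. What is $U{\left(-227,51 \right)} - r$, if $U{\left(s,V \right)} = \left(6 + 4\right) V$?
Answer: $-211950$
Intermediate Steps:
$U{\left(s,V \right)} = 10 V$
$r = 212460$
$U{\left(-227,51 \right)} - r = 10 \cdot 51 - 212460 = 510 - 212460 = -211950$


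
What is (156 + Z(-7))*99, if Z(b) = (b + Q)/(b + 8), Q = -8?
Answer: 13959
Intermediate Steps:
Z(b) = (-8 + b)/(8 + b) (Z(b) = (b - 8)/(b + 8) = (-8 + b)/(8 + b))
(156 + Z(-7))*99 = (156 + (-8 - 7)/(8 - 7))*99 = (156 - 15/1)*99 = (156 + 1*(-15))*99 = (156 - 15)*99 = 141*99 = 13959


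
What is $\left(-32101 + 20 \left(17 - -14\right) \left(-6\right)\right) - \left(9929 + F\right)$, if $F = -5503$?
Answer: $-40247$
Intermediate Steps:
$\left(-32101 + 20 \left(17 - -14\right) \left(-6\right)\right) - \left(9929 + F\right) = \left(-32101 + 20 \left(17 - -14\right) \left(-6\right)\right) - 4426 = \left(-32101 + 20 \left(17 + 14\right) \left(-6\right)\right) + \left(-9929 + 5503\right) = \left(-32101 + 20 \cdot 31 \left(-6\right)\right) - 4426 = \left(-32101 + 620 \left(-6\right)\right) - 4426 = \left(-32101 - 3720\right) - 4426 = -35821 - 4426 = -40247$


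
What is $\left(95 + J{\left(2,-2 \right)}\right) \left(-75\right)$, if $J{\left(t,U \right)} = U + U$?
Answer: $-6825$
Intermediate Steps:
$J{\left(t,U \right)} = 2 U$
$\left(95 + J{\left(2,-2 \right)}\right) \left(-75\right) = \left(95 + 2 \left(-2\right)\right) \left(-75\right) = \left(95 - 4\right) \left(-75\right) = 91 \left(-75\right) = -6825$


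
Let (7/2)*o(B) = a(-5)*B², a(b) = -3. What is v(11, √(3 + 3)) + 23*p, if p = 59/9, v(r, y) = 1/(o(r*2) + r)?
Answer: 3836176/25443 ≈ 150.78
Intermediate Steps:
o(B) = -6*B²/7 (o(B) = 2*(-3*B²)/7 = -6*B²/7)
v(r, y) = 1/(r - 24*r²/7) (v(r, y) = 1/(-6*4*r²/7 + r) = 1/(-24*r²/7 + r) = 1/(r - 24*r²/7))
p = 59/9 (p = 59*(⅑) = 59/9 ≈ 6.5556)
v(11, √(3 + 3)) + 23*p = 7/(11*(7 - 24*11)) + 23*(59/9) = 7*(1/11)/(7 - 264) + 1357/9 = 7*(1/11)/(-257) + 1357/9 = 7*(1/11)*(-1/257) + 1357/9 = -7/2827 + 1357/9 = 3836176/25443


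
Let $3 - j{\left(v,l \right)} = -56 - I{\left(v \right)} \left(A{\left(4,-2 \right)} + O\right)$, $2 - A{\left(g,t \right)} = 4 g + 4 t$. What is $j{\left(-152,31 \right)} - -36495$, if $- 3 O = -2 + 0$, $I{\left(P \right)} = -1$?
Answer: $\frac{109678}{3} \approx 36559.0$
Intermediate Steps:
$A{\left(g,t \right)} = 2 - 4 g - 4 t$ ($A{\left(g,t \right)} = 2 - \left(4 g + 4 t\right) = 2 - 4 g - 4 t$)
$O = \frac{2}{3}$ ($O = - \frac{-2 + 0}{3} = \left(- \frac{1}{3}\right) \left(-2\right) = \frac{2}{3} \approx 0.66667$)
$j{\left(v,l \right)} = \frac{193}{3}$ ($j{\left(v,l \right)} = 3 - \left(-56 - - (\left(2 - 16 - -8\right) + \frac{2}{3})\right) = 3 - \left(-56 - - (\left(2 - 16 + 8\right) + \frac{2}{3})\right) = 3 - \left(-56 - - (-6 + \frac{2}{3})\right) = 3 - \left(-56 - \left(-1\right) \left(- \frac{16}{3}\right)\right) = 3 - \left(-56 - \frac{16}{3}\right) = 3 - - \frac{184}{3} = 3 + \frac{184}{3} = \frac{193}{3}$)
$j{\left(-152,31 \right)} - -36495 = \frac{193}{3} - -36495 = \frac{193}{3} + 36495 = \frac{109678}{3}$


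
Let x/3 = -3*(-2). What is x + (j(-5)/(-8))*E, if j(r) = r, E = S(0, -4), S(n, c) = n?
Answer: 18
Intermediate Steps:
x = 18 (x = 3*(-3*(-2)) = 3*6 = 18)
E = 0
x + (j(-5)/(-8))*E = 18 - 5/(-8)*0 = 18 - 5*(-⅛)*0 = 18 + (5/8)*0 = 18 + 0 = 18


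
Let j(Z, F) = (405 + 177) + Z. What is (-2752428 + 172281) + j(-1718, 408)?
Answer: -2581283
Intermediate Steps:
j(Z, F) = 582 + Z
(-2752428 + 172281) + j(-1718, 408) = (-2752428 + 172281) + (582 - 1718) = -2580147 - 1136 = -2581283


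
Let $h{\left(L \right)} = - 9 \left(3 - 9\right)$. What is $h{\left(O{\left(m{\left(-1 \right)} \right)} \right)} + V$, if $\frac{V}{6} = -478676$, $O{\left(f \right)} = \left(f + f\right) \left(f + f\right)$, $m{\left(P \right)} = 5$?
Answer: $-2872002$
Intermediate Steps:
$O{\left(f \right)} = 4 f^{2}$ ($O{\left(f \right)} = 2 f 2 f = 4 f^{2}$)
$h{\left(L \right)} = 54$ ($h{\left(L \right)} = \left(-9\right) \left(-6\right) = 54$)
$V = -2872056$ ($V = 6 \left(-478676\right) = -2872056$)
$h{\left(O{\left(m{\left(-1 \right)} \right)} \right)} + V = 54 - 2872056 = -2872002$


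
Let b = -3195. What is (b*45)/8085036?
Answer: -47925/2695012 ≈ -0.017783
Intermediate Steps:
(b*45)/8085036 = -3195*45/8085036 = -143775*1/8085036 = -47925/2695012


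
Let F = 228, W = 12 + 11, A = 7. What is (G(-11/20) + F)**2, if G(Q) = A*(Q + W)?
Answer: 59336209/400 ≈ 1.4834e+5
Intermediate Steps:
W = 23
G(Q) = 161 + 7*Q (G(Q) = 7*(Q + 23) = 7*(23 + Q) = 161 + 7*Q)
(G(-11/20) + F)**2 = ((161 + 7*(-11/20)) + 228)**2 = ((161 - 77/20) + 228)**2 = (3143/20 + 228)**2 = (7703/20)**2 = 59336209/400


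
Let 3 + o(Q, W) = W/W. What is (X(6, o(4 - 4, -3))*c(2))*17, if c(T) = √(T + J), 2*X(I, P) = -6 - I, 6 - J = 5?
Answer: -102*√3 ≈ -176.67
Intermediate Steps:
o(Q, W) = -2 (o(Q, W) = -3 + W/W = -3 + 1 = -2)
J = 1 (J = 6 - 1*5 = 6 - 5 = 1)
X(I, P) = -3 - I/2 (X(I, P) = (-6 - I)/2 = -3 - I/2)
c(T) = √(1 + T) (c(T) = √(T + 1) = √(1 + T))
(X(6, o(4 - 4, -3))*c(2))*17 = ((-3 - ½*6)*√(1 + 2))*17 = ((-3 - 3)*√3)*17 = -6*√3*17 = -102*√3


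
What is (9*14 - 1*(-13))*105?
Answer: 14595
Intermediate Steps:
(9*14 - 1*(-13))*105 = (126 + 13)*105 = 139*105 = 14595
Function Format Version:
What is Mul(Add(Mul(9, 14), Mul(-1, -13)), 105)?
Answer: 14595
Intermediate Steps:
Mul(Add(Mul(9, 14), Mul(-1, -13)), 105) = Mul(Add(126, 13), 105) = Mul(139, 105) = 14595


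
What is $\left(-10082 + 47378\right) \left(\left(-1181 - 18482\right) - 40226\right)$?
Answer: $-2233620144$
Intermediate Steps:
$\left(-10082 + 47378\right) \left(\left(-1181 - 18482\right) - 40226\right) = 37296 \left(-19663 - 40226\right) = 37296 \left(-59889\right) = -2233620144$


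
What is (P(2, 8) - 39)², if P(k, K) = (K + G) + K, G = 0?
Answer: 529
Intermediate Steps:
P(k, K) = 2*K (P(k, K) = (K + 0) + K = K + K = 2*K)
(P(2, 8) - 39)² = (2*8 - 39)² = (16 - 39)² = (-23)² = 529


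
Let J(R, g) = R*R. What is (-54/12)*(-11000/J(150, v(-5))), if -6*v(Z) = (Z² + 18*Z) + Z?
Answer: 11/5 ≈ 2.2000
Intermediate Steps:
v(Z) = -19*Z/6 - Z²/6 (v(Z) = -((Z² + 18*Z) + Z)/6 = -(Z² + 19*Z)/6 = -19*Z/6 - Z²/6)
J(R, g) = R²
(-54/12)*(-11000/J(150, v(-5))) = (-54/12)*(-11000/(150²)) = (-54*1/12)*(-11000/22500) = -(-49500)/22500 = -9/2*(-22/45) = 11/5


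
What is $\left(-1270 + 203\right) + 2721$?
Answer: $1654$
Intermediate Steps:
$\left(-1270 + 203\right) + 2721 = -1067 + 2721 = 1654$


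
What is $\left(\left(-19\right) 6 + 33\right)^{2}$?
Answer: $6561$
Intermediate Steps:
$\left(\left(-19\right) 6 + 33\right)^{2} = \left(-114 + 33\right)^{2} = \left(-81\right)^{2} = 6561$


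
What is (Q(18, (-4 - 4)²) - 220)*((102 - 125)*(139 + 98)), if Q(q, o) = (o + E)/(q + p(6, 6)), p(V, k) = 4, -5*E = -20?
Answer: 13006086/11 ≈ 1.1824e+6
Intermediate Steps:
E = 4 (E = -⅕*(-20) = 4)
Q(q, o) = (4 + o)/(4 + q) (Q(q, o) = (o + 4)/(q + 4) = (4 + o)/(4 + q))
(Q(18, (-4 - 4)²) - 220)*((102 - 125)*(139 + 98)) = ((4 + (-4 - 4)²)/(4 + 18) - 220)*((102 - 125)*(139 + 98)) = ((4 + (-8)²)/22 - 220)*(-23*237) = ((4 + 64)/22 - 220)*(-5451) = ((1/22)*68 - 220)*(-5451) = (34/11 - 220)*(-5451) = -2386/11*(-5451) = 13006086/11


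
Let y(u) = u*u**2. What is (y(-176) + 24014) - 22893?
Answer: -5450655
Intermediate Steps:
y(u) = u**3
(y(-176) + 24014) - 22893 = ((-176)**3 + 24014) - 22893 = (-5451776 + 24014) - 22893 = -5427762 - 22893 = -5450655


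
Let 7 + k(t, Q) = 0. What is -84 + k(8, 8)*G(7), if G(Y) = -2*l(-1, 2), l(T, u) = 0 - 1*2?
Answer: -112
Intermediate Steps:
l(T, u) = -2 (l(T, u) = 0 - 2 = -2)
k(t, Q) = -7 (k(t, Q) = -7 + 0 = -7)
G(Y) = 4 (G(Y) = -2*(-2) = 4)
-84 + k(8, 8)*G(7) = -84 - 7*4 = -84 - 28 = -112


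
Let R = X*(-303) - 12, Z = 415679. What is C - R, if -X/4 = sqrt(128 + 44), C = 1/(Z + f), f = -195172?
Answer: 2646085/220507 - 2424*sqrt(43) ≈ -15883.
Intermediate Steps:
C = 1/220507 (C = 1/(415679 - 195172) = 1/220507 ≈ 4.5350e-6)
X = -8*sqrt(43) (X = -4*sqrt(128 + 44) = -8*sqrt(43) ≈ -52.460)
R = -12 + 2424*sqrt(43) (R = -8*sqrt(43)*(-303) - 12 = 2424*sqrt(43) - 12 = -12 + 2424*sqrt(43) ≈ 15883.)
C - R = 1/220507 - (-12 + 2424*sqrt(43)) = 1/220507 + (12 - 2424*sqrt(43)) = 2646085/220507 - 2424*sqrt(43)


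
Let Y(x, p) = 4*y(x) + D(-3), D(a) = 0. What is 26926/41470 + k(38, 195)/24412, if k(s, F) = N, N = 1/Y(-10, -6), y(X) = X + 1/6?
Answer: 38781671003/59729572760 ≈ 0.64929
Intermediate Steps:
y(X) = ⅙ + X (y(X) = X + 1*(⅙) = X + ⅙ = ⅙ + X)
Y(x, p) = ⅔ + 4*x (Y(x, p) = 4*(⅙ + x) + 0 = (⅔ + 4*x) + 0 = ⅔ + 4*x)
N = -3/118 (N = 1/(⅔ + 4*(-10)) = 1/(⅔ - 40) = 1/(-118/3) = -3/118 ≈ -0.025424)
k(s, F) = -3/118
26926/41470 + k(38, 195)/24412 = 26926/41470 - 3/118/24412 = 26926*(1/41470) - 3/118*1/24412 = 13463/20735 - 3/2880616 = 38781671003/59729572760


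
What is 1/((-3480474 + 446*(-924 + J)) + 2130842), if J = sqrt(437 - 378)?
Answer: -440434/775925499413 - 223*sqrt(59)/1551850998826 ≈ -5.6873e-7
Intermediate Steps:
J = sqrt(59) ≈ 7.6811
1/((-3480474 + 446*(-924 + J)) + 2130842) = 1/((-3480474 + 446*(-924 + sqrt(59))) + 2130842) = 1/((-3480474 + (-412104 + 446*sqrt(59))) + 2130842) = 1/((-3892578 + 446*sqrt(59)) + 2130842) = 1/(-1761736 + 446*sqrt(59))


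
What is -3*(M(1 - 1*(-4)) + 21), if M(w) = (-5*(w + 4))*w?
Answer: 612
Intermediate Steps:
M(w) = w*(-20 - 5*w) (M(w) = (-5*(4 + w))*w = (-20 - 5*w)*w = w*(-20 - 5*w))
-3*(M(1 - 1*(-4)) + 21) = -3*(-5*(1 - 1*(-4))*(4 + (1 - 1*(-4))) + 21) = -3*(-5*(1 + 4)*(4 + (1 + 4)) + 21) = -3*(-5*5*(4 + 5) + 21) = -3*(-5*5*9 + 21) = -3*(-225 + 21) = -3*(-204) = 612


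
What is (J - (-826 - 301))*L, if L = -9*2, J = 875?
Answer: -36036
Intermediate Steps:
L = -18
(J - (-826 - 301))*L = (875 - (-826 - 301))*(-18) = (875 - 1*(-1127))*(-18) = (875 + 1127)*(-18) = 2002*(-18) = -36036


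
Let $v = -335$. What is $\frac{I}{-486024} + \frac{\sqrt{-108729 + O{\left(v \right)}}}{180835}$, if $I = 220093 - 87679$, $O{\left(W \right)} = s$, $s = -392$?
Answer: $- \frac{22069}{81004} + \frac{i \sqrt{109121}}{180835} \approx -0.27244 + 0.0018267 i$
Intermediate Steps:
$O{\left(W \right)} = -392$
$I = 132414$
$\frac{I}{-486024} + \frac{\sqrt{-108729 + O{\left(v \right)}}}{180835} = \frac{132414}{-486024} + \frac{\sqrt{-108729 - 392}}{180835} = 132414 \left(- \frac{1}{486024}\right) + \sqrt{-109121} \cdot \frac{1}{180835} = - \frac{22069}{81004} + i \sqrt{109121} \cdot \frac{1}{180835} = - \frac{22069}{81004} + \frac{i \sqrt{109121}}{180835}$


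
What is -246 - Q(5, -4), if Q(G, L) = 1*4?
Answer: -250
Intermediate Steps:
Q(G, L) = 4
-246 - Q(5, -4) = -246 - 1*4 = -246 - 4 = -250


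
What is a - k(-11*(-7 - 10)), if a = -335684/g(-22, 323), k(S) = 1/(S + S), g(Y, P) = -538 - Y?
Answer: 31386325/48246 ≈ 650.55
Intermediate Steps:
k(S) = 1/(2*S)
a = 83921/129 (a = -335684/(-538 - 1*(-22)) = -335684/(-538 + 22) = -335684/(-516) = -335684*(-1/516) = 83921/129 ≈ 650.55)
a - k(-11*(-7 - 10)) = 83921/129 - 1/(2*((-11*(-7 - 10)))) = 83921/129 - 1/(2*((-11*(-17)))) = 83921/129 - 1/(2*187) = 83921/129 - 1*1/374 = 83921/129 - 1/374 = 31386325/48246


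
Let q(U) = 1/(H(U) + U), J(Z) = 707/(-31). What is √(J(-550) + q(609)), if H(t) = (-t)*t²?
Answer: I*√17470387888344217155/875230440 ≈ 4.7756*I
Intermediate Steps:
H(t) = -t³
J(Z) = -707/31 (J(Z) = 707*(-1/31) = -707/31)
q(U) = 1/(U - U³) (q(U) = 1/(-U³ + U) = 1/(U - U³))
√(J(-550) + q(609)) = √(-707/31 - 1/(609³ - 1*609)) = √(-707/31 - 1/(225866529 - 609)) = √(-707/31 - 1/225865920) = √(-159687205471/7001843520) = I*√17470387888344217155/875230440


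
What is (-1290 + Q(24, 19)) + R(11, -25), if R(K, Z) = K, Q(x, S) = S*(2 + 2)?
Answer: -1203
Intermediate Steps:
Q(x, S) = 4*S (Q(x, S) = S*4 = 4*S)
(-1290 + Q(24, 19)) + R(11, -25) = (-1290 + 4*19) + 11 = (-1290 + 76) + 11 = -1214 + 11 = -1203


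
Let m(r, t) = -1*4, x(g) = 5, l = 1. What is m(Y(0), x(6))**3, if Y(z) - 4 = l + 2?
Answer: -64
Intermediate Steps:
Y(z) = 7 (Y(z) = 4 + (1 + 2) = 4 + 3 = 7)
m(r, t) = -4
m(Y(0), x(6))**3 = (-4)**3 = -64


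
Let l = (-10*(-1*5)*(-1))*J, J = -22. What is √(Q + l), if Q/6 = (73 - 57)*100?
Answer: 10*√107 ≈ 103.44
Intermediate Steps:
l = 1100 (l = -10*(-1*5)*(-1)*(-22) = -(-50)*(-1)*(-22) = -10*5*(-22) = -50*(-22) = 1100)
Q = 9600 (Q = 6*((73 - 57)*100) = 6*(16*100) = 6*1600 = 9600)
√(Q + l) = √(9600 + 1100) = √10700 = 10*√107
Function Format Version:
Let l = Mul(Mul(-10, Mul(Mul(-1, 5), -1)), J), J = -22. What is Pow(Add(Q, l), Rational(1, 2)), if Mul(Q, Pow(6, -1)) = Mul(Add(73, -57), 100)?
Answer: Mul(10, Pow(107, Rational(1, 2))) ≈ 103.44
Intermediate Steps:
l = 1100 (l = Mul(Mul(-10, Mul(Mul(-1, 5), -1)), -22) = Mul(Mul(-10, Mul(-5, -1)), -22) = Mul(Mul(-10, 5), -22) = Mul(-50, -22) = 1100)
Q = 9600 (Q = Mul(6, Mul(Add(73, -57), 100)) = Mul(6, Mul(16, 100)) = Mul(6, 1600) = 9600)
Pow(Add(Q, l), Rational(1, 2)) = Pow(Add(9600, 1100), Rational(1, 2)) = Pow(10700, Rational(1, 2)) = Mul(10, Pow(107, Rational(1, 2)))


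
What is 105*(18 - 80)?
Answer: -6510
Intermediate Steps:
105*(18 - 80) = 105*(-62) = -6510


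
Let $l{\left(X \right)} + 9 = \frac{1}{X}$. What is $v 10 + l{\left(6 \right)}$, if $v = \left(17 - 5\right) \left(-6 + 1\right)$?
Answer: $- \frac{3653}{6} \approx -608.83$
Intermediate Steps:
$v = -60$ ($v = 12 \left(-5\right) = -60$)
$l{\left(X \right)} = -9 + \frac{1}{X}$
$v 10 + l{\left(6 \right)} = \left(-60\right) 10 - \left(9 - \frac{1}{6}\right) = -600 + \left(-9 + \frac{1}{6}\right) = -600 - \frac{53}{6} = - \frac{3653}{6}$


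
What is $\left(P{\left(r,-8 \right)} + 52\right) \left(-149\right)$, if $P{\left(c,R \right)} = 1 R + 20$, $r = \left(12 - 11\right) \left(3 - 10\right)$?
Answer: $-9536$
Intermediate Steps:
$r = -7$ ($r = 1 \left(-7\right) = -7$)
$P{\left(c,R \right)} = 20 + R$ ($P{\left(c,R \right)} = R + 20 = 20 + R$)
$\left(P{\left(r,-8 \right)} + 52\right) \left(-149\right) = \left(\left(20 - 8\right) + 52\right) \left(-149\right) = \left(12 + 52\right) \left(-149\right) = 64 \left(-149\right) = -9536$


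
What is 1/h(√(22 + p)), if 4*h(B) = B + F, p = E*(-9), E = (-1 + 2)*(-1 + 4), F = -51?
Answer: -102/1303 - 2*I*√5/1303 ≈ -0.078281 - 0.0034322*I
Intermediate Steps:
E = 3 (E = 1*3 = 3)
p = -27 (p = 3*(-9) = -27)
h(B) = -51/4 + B/4 (h(B) = (B - 51)/4 = (-51 + B)/4 = -51/4 + B/4)
1/h(√(22 + p)) = 1/(-51/4 + √(22 - 27)/4) = 1/(-51/4 + √(-5)/4) = 1/(-51/4 + (I*√5)/4) = 1/(-51/4 + I*√5/4)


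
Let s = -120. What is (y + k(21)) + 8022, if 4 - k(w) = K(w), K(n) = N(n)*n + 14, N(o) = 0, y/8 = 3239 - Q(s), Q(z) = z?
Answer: 34884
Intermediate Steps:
y = 26872 (y = 8*(3239 - 1*(-120)) = 8*(3239 + 120) = 8*3359 = 26872)
K(n) = 14 (K(n) = 0*n + 14 = 0 + 14 = 14)
k(w) = -10 (k(w) = 4 - 1*14 = 4 - 14 = -10)
(y + k(21)) + 8022 = (26872 - 10) + 8022 = 26862 + 8022 = 34884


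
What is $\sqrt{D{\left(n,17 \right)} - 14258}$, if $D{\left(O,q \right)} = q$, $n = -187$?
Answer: $i \sqrt{14241} \approx 119.34 i$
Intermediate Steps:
$\sqrt{D{\left(n,17 \right)} - 14258} = \sqrt{17 - 14258} = \sqrt{-14241} = i \sqrt{14241}$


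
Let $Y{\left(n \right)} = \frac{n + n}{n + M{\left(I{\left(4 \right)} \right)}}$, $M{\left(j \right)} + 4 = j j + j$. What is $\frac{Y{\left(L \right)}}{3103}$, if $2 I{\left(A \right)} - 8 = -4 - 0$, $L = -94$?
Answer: $\frac{47}{71369} \approx 0.00065855$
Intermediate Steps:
$I{\left(A \right)} = 2$ ($I{\left(A \right)} = 4 + \frac{-4 - 0}{2} = 4 + \frac{-4 + 0}{2} = 4 + \frac{1}{2} \left(-4\right) = 4 - 2 = 2$)
$M{\left(j \right)} = -4 + j + j^{2}$ ($M{\left(j \right)} = -4 + \left(j j + j\right) = -4 + \left(j^{2} + j\right) = -4 + \left(j + j^{2}\right) = -4 + j + j^{2}$)
$Y{\left(n \right)} = \frac{2 n}{2 + n}$ ($Y{\left(n \right)} = \frac{n + n}{n + \left(-4 + 2 + 2^{2}\right)} = \frac{2 n}{n + \left(-4 + 2 + 4\right)} = \frac{2 n}{n + 2} = \frac{2 n}{2 + n}$)
$\frac{Y{\left(L \right)}}{3103} = \frac{2 \left(-94\right) \frac{1}{2 - 94}}{3103} = 2 \left(-94\right) \frac{1}{-92} \cdot \frac{1}{3103} = 2 \left(-94\right) \left(- \frac{1}{92}\right) \frac{1}{3103} = \frac{47}{23} \cdot \frac{1}{3103} = \frac{47}{71369}$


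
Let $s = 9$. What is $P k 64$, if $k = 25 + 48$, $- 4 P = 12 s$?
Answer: $-126144$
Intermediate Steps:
$P = -27$ ($P = - \frac{12 \cdot 9}{4} = \left(- \frac{1}{4}\right) 108 = -27$)
$k = 73$
$P k 64 = \left(-27\right) 73 \cdot 64 = \left(-1971\right) 64 = -126144$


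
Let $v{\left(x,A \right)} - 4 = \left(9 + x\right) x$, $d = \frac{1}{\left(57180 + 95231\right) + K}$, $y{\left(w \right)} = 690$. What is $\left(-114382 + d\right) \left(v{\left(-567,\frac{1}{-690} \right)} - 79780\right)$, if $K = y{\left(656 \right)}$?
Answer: $- \frac{4143513984250410}{153101} \approx -2.7064 \cdot 10^{10}$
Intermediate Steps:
$K = 690$
$d = \frac{1}{153101}$ ($d = \frac{1}{\left(57180 + 95231\right) + 690} = \frac{1}{152411 + 690} = \frac{1}{153101} \approx 6.5316 \cdot 10^{-6}$)
$v{\left(x,A \right)} = 4 + x \left(9 + x\right)$ ($v{\left(x,A \right)} = 4 + \left(9 + x\right) x = 4 + x \left(9 + x\right)$)
$\left(-114382 + d\right) \left(v{\left(-567,\frac{1}{-690} \right)} - 79780\right) = \left(-114382 + \frac{1}{153101}\right) \left(\left(4 + \left(-567\right)^{2} + 9 \left(-567\right)\right) - 79780\right) = - \frac{17511998581 \left(\left(4 + 321489 - 5103\right) - 79780\right)}{153101} = - \frac{17511998581 \left(316390 - 79780\right)}{153101} = \left(- \frac{17511998581}{153101}\right) 236610 = - \frac{4143513984250410}{153101}$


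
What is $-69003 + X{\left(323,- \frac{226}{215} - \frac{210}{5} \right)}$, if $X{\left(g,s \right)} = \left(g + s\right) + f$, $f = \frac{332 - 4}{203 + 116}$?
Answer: $- \frac{4713299944}{68585} \approx -68722.0$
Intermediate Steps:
$f = \frac{328}{319} \approx 1.0282$
$X{\left(g,s \right)} = \frac{328}{319} + g + s$ ($X{\left(g,s \right)} = \left(g + s\right) + \frac{328}{319} = \frac{328}{319} + g + s$)
$-69003 + X{\left(323,- \frac{226}{215} - \frac{210}{5} \right)} = -69003 + \left(\frac{328}{319} + 323 - \left(42 + \frac{226}{215}\right)\right) = -69003 + \left(\frac{328}{319} + 323 - \frac{9256}{215}\right) = -69003 + \frac{19270811}{68585} = - \frac{4713299944}{68585}$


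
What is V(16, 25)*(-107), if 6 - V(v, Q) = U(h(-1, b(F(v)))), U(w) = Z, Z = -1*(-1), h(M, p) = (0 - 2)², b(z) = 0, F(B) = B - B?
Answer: -535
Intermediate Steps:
F(B) = 0
h(M, p) = 4 (h(M, p) = (-2)² = 4)
Z = 1
U(w) = 1
V(v, Q) = 5 (V(v, Q) = 6 - 1*1 = 6 - 1 = 5)
V(16, 25)*(-107) = 5*(-107) = -535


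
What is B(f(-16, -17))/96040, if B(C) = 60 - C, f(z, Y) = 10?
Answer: 5/9604 ≈ 0.00052062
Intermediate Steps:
B(f(-16, -17))/96040 = (60 - 1*10)/96040 = (60 - 10)*(1/96040) = 50*(1/96040) = 5/9604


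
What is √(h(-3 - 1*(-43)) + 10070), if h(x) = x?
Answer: √10110 ≈ 100.55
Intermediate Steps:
√(h(-3 - 1*(-43)) + 10070) = √((-3 - 1*(-43)) + 10070) = √((-3 + 43) + 10070) = √(40 + 10070) = √10110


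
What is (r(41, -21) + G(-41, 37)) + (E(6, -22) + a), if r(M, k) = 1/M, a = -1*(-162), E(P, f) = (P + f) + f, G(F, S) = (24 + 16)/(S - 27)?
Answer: 5249/41 ≈ 128.02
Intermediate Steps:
G(F, S) = 40/(-27 + S)
E(P, f) = P + 2*f
a = 162
(r(41, -21) + G(-41, 37)) + (E(6, -22) + a) = (1/41 + 40/(-27 + 37)) + ((6 + 2*(-22)) + 162) = (1/41 + 40/10) + ((6 - 44) + 162) = (1/41 + 40*(1/10)) + (-38 + 162) = (1/41 + 4) + 124 = 165/41 + 124 = 5249/41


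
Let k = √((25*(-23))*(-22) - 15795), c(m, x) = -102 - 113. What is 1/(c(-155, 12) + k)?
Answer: -43/9874 - I*√3145/49370 ≈ -0.0043549 - 0.0011359*I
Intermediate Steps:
c(m, x) = -215
k = I*√3145 (k = √(-575*(-22) - 15795) = √(12650 - 15795) = √(-3145) = I*√3145 ≈ 56.08*I)
1/(c(-155, 12) + k) = 1/(-215 + I*√3145)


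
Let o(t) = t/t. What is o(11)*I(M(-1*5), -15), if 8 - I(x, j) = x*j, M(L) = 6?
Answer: 98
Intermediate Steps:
I(x, j) = 8 - j*x (I(x, j) = 8 - x*j = 8 - j*x)
o(t) = 1
o(11)*I(M(-1*5), -15) = 1*(8 - 1*(-15)*6) = 1*(8 + 90) = 1*98 = 98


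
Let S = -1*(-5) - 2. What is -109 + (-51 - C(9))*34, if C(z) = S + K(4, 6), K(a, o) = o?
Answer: -2149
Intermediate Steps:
S = 3 (S = 5 - 2 = 3)
C(z) = 9 (C(z) = 3 + 6 = 9)
-109 + (-51 - C(9))*34 = -109 + (-51 - 1*9)*34 = -109 + (-51 - 9)*34 = -109 - 60*34 = -109 - 2040 = -2149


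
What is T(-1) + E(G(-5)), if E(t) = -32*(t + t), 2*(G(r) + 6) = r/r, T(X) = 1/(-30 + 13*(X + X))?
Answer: 19711/56 ≈ 351.98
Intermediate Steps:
T(X) = 1/(-30 + 26*X) (T(X) = 1/(-30 + 13*(2*X)) = 1/(-30 + 26*X))
G(r) = -11/2 (G(r) = -6 + (r/r)/2 = -6 + (½)*1 = -6 + ½ = -11/2)
E(t) = -64*t
T(-1) + E(G(-5)) = 1/(2*(-15 + 13*(-1))) - 64*(-11/2) = 1/(2*(-15 - 13)) + 352 = (½)/(-28) + 352 = (½)*(-1/28) + 352 = -1/56 + 352 = 19711/56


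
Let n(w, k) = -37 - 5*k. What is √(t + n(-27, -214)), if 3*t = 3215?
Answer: √18942/3 ≈ 45.877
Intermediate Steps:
n(w, k) = -37 - 5*k
t = 3215/3 (t = (⅓)*3215 = 3215/3 ≈ 1071.7)
√(t + n(-27, -214)) = √(3215/3 + (-37 - 5*(-214))) = √(3215/3 + (-37 + 1070)) = √(3215/3 + 1033) = √(6314/3) = √18942/3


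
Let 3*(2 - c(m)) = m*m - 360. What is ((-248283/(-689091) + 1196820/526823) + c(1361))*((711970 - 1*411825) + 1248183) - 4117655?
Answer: -346987209855757540447843/363028987893 ≈ -9.5581e+11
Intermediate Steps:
c(m) = 122 - m**2/3 (c(m) = 2 - (m*m - 360)/3 = 2 - (m**2 - 360)/3 = 2 - (-360 + m**2)/3 = 2 + (120 - m**2/3) = 122 - m**2/3)
((-248283/(-689091) + 1196820/526823) + c(1361))*((711970 - 1*411825) + 1248183) - 4117655 = ((-248283/(-689091) + 1196820/526823) + (122 - 1/3*1361**2))*((711970 - 1*411825) + 1248183) - 4117655 = ((-248283*(-1/689091) + 1196820*(1/526823)) + (122 - 1/3*1852321))*((711970 - 411825) + 1248183) - 4117655 = ((82761/229697 + 1196820/526823) + (122 - 1852321/3))*(300145 + 1248183) - 4117655 = (318506361843/121009662631 - 1851955/3)*1548328 - 4117655 = -224103494238708076/363028987893*1548328 - 4117655 = -346985715027630397896928/363028987893 - 4117655 = -346987209855757540447843/363028987893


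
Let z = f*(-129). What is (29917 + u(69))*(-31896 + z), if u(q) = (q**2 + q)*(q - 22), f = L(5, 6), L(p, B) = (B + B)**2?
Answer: -12967619544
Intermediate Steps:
L(p, B) = 4*B**2 (L(p, B) = (2*B)**2 = 4*B**2)
f = 144 (f = 4*6**2 = 4*36 = 144)
u(q) = (-22 + q)*(q + q**2) (u(q) = (q + q**2)*(-22 + q) = (-22 + q)*(q + q**2))
z = -18576 (z = 144*(-129) = -18576)
(29917 + u(69))*(-31896 + z) = (29917 + 69*(-22 + 69**2 - 21*69))*(-31896 - 18576) = (29917 + 69*(-22 + 4761 - 1449))*(-50472) = (29917 + 69*3290)*(-50472) = (29917 + 227010)*(-50472) = 256927*(-50472) = -12967619544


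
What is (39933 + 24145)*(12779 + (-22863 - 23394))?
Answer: -2145203284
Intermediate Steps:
(39933 + 24145)*(12779 + (-22863 - 23394)) = 64078*(12779 - 46257) = 64078*(-33478) = -2145203284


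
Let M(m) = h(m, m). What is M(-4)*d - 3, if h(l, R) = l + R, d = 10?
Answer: -83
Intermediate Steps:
h(l, R) = R + l
M(m) = 2*m (M(m) = m + m = 2*m)
M(-4)*d - 3 = (2*(-4))*10 - 3 = -8*10 - 3 = -80 - 3 = -83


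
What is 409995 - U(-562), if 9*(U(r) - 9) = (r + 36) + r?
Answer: 3690962/9 ≈ 4.1011e+5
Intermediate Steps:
U(r) = 13 + 2*r/9 (U(r) = 9 + ((r + 36) + r)/9 = 9 + ((36 + r) + r)/9 = 9 + (36 + 2*r)/9 = 9 + (4 + 2*r/9) = 13 + 2*r/9)
409995 - U(-562) = 409995 - (13 + (2/9)*(-562)) = 409995 - (13 - 1124/9) = 409995 - 1*(-1007/9) = 409995 + 1007/9 = 3690962/9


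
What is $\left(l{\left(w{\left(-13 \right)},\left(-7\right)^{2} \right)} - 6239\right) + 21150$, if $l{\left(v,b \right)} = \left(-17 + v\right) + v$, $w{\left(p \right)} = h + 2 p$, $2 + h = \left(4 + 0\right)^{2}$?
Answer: $14870$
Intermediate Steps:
$h = 14$ ($h = -2 + \left(4 + 0\right)^{2} = -2 + 4^{2} = -2 + 16 = 14$)
$w{\left(p \right)} = 14 + 2 p$
$l{\left(v,b \right)} = -17 + 2 v$
$\left(l{\left(w{\left(-13 \right)},\left(-7\right)^{2} \right)} - 6239\right) + 21150 = \left(\left(-17 + 2 \left(14 + 2 \left(-13\right)\right)\right) - 6239\right) + 21150 = \left(\left(-17 + 2 \left(14 - 26\right)\right) - 6239\right) + 21150 = \left(\left(-17 + 2 \left(-12\right)\right) - 6239\right) + 21150 = \left(\left(-17 - 24\right) - 6239\right) + 21150 = \left(-41 - 6239\right) + 21150 = -6280 + 21150 = 14870$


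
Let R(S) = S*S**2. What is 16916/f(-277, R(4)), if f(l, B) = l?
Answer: -16916/277 ≈ -61.069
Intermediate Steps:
R(S) = S**3
16916/f(-277, R(4)) = 16916/(-277) = 16916*(-1/277) = -16916/277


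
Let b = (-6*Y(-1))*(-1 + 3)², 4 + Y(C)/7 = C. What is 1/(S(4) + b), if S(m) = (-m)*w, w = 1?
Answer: 1/836 ≈ 0.0011962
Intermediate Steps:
Y(C) = -28 + 7*C
S(m) = -m (S(m) = -m*1 = -m)
b = 840 (b = (-6*(-28 + 7*(-1)))*(-1 + 3)² = -6*(-28 - 7)*2² = -6*(-35)*4 = 210*4 = 840)
1/(S(4) + b) = 1/(-1*4 + 840) = 1/(-4 + 840) = 1/836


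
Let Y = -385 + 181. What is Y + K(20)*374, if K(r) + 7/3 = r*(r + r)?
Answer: 894370/3 ≈ 2.9812e+5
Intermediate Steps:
Y = -204
K(r) = -7/3 + 2*r**2 (K(r) = -7/3 + r*(r + r) = -7/3 + r*(2*r) = -7/3 + 2*r**2)
Y + K(20)*374 = -204 + (-7/3 + 2*20**2)*374 = -204 + (-7/3 + 2*400)*374 = -204 + (-7/3 + 800)*374 = -204 + (2393/3)*374 = -204 + 894982/3 = 894370/3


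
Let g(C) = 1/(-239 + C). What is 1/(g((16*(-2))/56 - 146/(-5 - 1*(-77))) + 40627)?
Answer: 60883/2473493389 ≈ 2.4614e-5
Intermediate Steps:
1/(g((16*(-2))/56 - 146/(-5 - 1*(-77))) + 40627) = 1/(1/(-239 + ((16*(-2))/56 - 146/(-5 - 1*(-77)))) + 40627) = 1/(1/(-239 + (-32*1/56 - 146/(-5 + 77))) + 40627) = 1/(1/(-239 + (-4/7 - 146/72)) + 40627) = 1/(1/(-239 + (-4/7 - 146*1/72)) + 40627) = 1/(1/(-239 + (-4/7 - 73/36)) + 40627) = 1/(1/(-239 - 655/252) + 40627) = 1/(1/(-60883/252) + 40627) = 1/(-252/60883 + 40627) = 1/(2473493389/60883) = 60883/2473493389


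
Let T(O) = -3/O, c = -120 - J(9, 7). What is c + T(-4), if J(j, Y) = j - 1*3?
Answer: -501/4 ≈ -125.25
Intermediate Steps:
J(j, Y) = -3 + j (J(j, Y) = j - 3 = -3 + j)
c = -126 (c = -120 - (-3 + 9) = -120 - 1*6 = -120 - 6 = -126)
c + T(-4) = -126 - 3/(-4) = -126 - 3*(-¼) = -126 + ¾ = -501/4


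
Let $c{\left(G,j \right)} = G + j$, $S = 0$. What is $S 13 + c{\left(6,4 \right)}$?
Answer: $10$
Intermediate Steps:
$S 13 + c{\left(6,4 \right)} = 0 \cdot 13 + \left(6 + 4\right) = 0 + 10 = 10$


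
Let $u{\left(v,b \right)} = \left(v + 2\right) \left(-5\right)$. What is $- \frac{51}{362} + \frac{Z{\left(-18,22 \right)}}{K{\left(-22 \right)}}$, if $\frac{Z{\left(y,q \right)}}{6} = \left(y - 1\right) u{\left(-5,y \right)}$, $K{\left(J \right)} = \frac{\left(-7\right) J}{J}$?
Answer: $\frac{618663}{2534} \approx 244.14$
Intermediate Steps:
$u{\left(v,b \right)} = -10 - 5 v$ ($u{\left(v,b \right)} = \left(2 + v\right) \left(-5\right) = -10 - 5 v$)
$K{\left(J \right)} = -7$
$Z{\left(y,q \right)} = -90 + 90 y$ ($Z{\left(y,q \right)} = 6 \left(y - 1\right) \left(-10 - -25\right) = 6 \left(-1 + y\right) \left(-10 + 25\right) = 6 \left(-1 + y\right) 15 = 6 \left(-15 + 15 y\right) = -90 + 90 y$)
$- \frac{51}{362} + \frac{Z{\left(-18,22 \right)}}{K{\left(-22 \right)}} = - \frac{51}{362} + \frac{-90 + 90 \left(-18\right)}{-7} = \left(-51\right) \frac{1}{362} + \left(-90 - 1620\right) \left(- \frac{1}{7}\right) = - \frac{51}{362} - - \frac{1710}{7} = - \frac{51}{362} + \frac{1710}{7} = \frac{618663}{2534}$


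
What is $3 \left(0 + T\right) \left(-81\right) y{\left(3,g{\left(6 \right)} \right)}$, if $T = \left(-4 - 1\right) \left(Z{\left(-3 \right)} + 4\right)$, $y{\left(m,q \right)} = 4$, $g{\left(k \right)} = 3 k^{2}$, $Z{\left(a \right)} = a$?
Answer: $4860$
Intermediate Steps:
$T = -5$ ($T = \left(-4 - 1\right) \left(-3 + 4\right) = \left(-5\right) 1 = -5$)
$3 \left(0 + T\right) \left(-81\right) y{\left(3,g{\left(6 \right)} \right)} = 3 \left(0 - 5\right) \left(-81\right) 4 = 3 \left(-5\right) \left(-81\right) 4 = \left(-15\right) \left(-81\right) 4 = 1215 \cdot 4 = 4860$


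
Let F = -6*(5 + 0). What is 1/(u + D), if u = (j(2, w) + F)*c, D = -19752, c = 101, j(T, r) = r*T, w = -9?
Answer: -1/24600 ≈ -4.0650e-5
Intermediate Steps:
j(T, r) = T*r
F = -30 (F = -6*5 = -30)
u = -4848 (u = (2*(-9) - 30)*101 = (-18 - 30)*101 = -48*101 = -4848)
1/(u + D) = 1/(-4848 - 19752) = 1/(-24600) = -1/24600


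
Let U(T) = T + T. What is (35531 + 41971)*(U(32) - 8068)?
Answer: -620326008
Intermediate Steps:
U(T) = 2*T
(35531 + 41971)*(U(32) - 8068) = (35531 + 41971)*(2*32 - 8068) = 77502*(64 - 8068) = 77502*(-8004) = -620326008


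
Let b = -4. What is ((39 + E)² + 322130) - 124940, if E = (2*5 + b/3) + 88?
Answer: 1940359/9 ≈ 2.1560e+5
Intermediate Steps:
E = 290/3 (E = (2*5 - 4/3) + 88 = (10 - 4*⅓) + 88 = (10 - 4/3) + 88 = 26/3 + 88 = 290/3 ≈ 96.667)
((39 + E)² + 322130) - 124940 = ((39 + 290/3)² + 322130) - 124940 = ((407/3)² + 322130) - 124940 = (165649/9 + 322130) - 124940 = 3064819/9 - 124940 = 1940359/9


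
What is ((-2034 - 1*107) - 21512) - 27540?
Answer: -51193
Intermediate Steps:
((-2034 - 1*107) - 21512) - 27540 = ((-2034 - 107) - 21512) - 27540 = (-2141 - 21512) - 27540 = -23653 - 27540 = -51193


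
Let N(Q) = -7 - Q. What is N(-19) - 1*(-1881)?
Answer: 1893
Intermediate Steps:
N(-19) - 1*(-1881) = (-7 - 1*(-19)) - 1*(-1881) = (-7 + 19) + 1881 = 12 + 1881 = 1893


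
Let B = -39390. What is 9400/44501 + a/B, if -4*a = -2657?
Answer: 1362824843/7011577560 ≈ 0.19437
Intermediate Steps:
a = 2657/4 (a = -¼*(-2657) = 2657/4 ≈ 664.25)
9400/44501 + a/B = 9400/44501 + (2657/4)/(-39390) = 9400*(1/44501) + (2657/4)*(-1/39390) = 9400/44501 - 2657/157560 = 1362824843/7011577560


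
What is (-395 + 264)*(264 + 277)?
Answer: -70871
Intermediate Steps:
(-395 + 264)*(264 + 277) = -131*541 = -70871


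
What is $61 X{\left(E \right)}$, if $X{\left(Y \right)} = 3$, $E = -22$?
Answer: $183$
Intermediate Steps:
$61 X{\left(E \right)} = 61 \cdot 3 = 183$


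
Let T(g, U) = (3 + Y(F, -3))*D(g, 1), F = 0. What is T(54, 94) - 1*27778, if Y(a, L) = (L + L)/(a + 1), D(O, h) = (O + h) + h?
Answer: -27946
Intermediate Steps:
D(O, h) = O + 2*h
Y(a, L) = 2*L/(1 + a) (Y(a, L) = (2*L)/(1 + a) = 2*L/(1 + a))
T(g, U) = -6 - 3*g (T(g, U) = (3 + 2*(-3)/(1 + 0))*(g + 2*1) = (3 + 2*(-3)/1)*(g + 2) = (3 + 2*(-3)*1)*(2 + g) = (3 - 6)*(2 + g) = -3*(2 + g) = -6 - 3*g)
T(54, 94) - 1*27778 = (-6 - 3*54) - 1*27778 = (-6 - 162) - 27778 = -168 - 27778 = -27946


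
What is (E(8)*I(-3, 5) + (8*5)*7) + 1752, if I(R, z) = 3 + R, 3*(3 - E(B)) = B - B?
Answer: 2032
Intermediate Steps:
E(B) = 3 (E(B) = 3 - (B - B)/3 = 3 - 1/3*0 = 3 + 0 = 3)
(E(8)*I(-3, 5) + (8*5)*7) + 1752 = (3*(3 - 3) + (8*5)*7) + 1752 = (3*0 + 40*7) + 1752 = (0 + 280) + 1752 = 280 + 1752 = 2032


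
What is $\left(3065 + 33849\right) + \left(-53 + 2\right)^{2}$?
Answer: $39515$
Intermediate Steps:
$\left(3065 + 33849\right) + \left(-53 + 2\right)^{2} = 36914 + \left(-51\right)^{2} = 36914 + 2601 = 39515$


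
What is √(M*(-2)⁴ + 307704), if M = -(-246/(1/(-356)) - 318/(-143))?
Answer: 18*I*√69018378/143 ≈ 1045.7*I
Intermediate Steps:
M = -12523686/143 (M = -(-246/(-1/356) - 318*(-1/143)) = -(-246*(-356) + 318/143) = -(87576 + 318/143) = -1*12523686/143 = -12523686/143 ≈ -87578.)
√(M*(-2)⁴ + 307704) = √(-12523686/143*(-2)⁴ + 307704) = √(-12523686/143*16 + 307704) = √(-200378976/143 + 307704) = √(-156377304/143) = 18*I*√69018378/143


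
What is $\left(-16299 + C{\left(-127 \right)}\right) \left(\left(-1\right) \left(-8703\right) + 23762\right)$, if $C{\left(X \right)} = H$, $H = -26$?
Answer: $-529991125$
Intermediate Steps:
$C{\left(X \right)} = -26$
$\left(-16299 + C{\left(-127 \right)}\right) \left(\left(-1\right) \left(-8703\right) + 23762\right) = \left(-16299 - 26\right) \left(\left(-1\right) \left(-8703\right) + 23762\right) = - 16325 \left(8703 + 23762\right) = \left(-16325\right) 32465 = -529991125$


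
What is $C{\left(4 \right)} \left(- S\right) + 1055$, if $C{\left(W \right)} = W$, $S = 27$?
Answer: $947$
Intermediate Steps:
$C{\left(4 \right)} \left(- S\right) + 1055 = 4 \left(\left(-1\right) 27\right) + 1055 = 4 \left(-27\right) + 1055 = -108 + 1055 = 947$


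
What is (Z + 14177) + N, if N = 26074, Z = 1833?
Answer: 42084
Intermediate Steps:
(Z + 14177) + N = (1833 + 14177) + 26074 = 16010 + 26074 = 42084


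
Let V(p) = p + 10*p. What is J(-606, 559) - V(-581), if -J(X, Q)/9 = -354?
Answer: 9577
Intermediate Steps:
V(p) = 11*p
J(X, Q) = 3186 (J(X, Q) = -9*(-354) = 3186)
J(-606, 559) - V(-581) = 3186 - 11*(-581) = 3186 - 1*(-6391) = 3186 + 6391 = 9577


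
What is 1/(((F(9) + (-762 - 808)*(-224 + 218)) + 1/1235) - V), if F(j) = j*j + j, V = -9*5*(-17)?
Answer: 1235/10800076 ≈ 0.00011435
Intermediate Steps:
V = 765 (V = -45*(-17) = 765)
F(j) = j + j² (F(j) = j² + j = j + j²)
1/(((F(9) + (-762 - 808)*(-224 + 218)) + 1/1235) - V) = 1/(((9*(1 + 9) + (-762 - 808)*(-224 + 218)) + 1/1235) - 1*765) = 1/(((9*10 - 1570*(-6)) + 1/1235) - 765) = 1/(((90 + 9420) + 1/1235) - 765) = 1/((9510 + 1/1235) - 765) = 1/(11744851/1235 - 765) = 1/(10800076/1235) = 1235/10800076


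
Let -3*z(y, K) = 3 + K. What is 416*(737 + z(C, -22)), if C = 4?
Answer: 927680/3 ≈ 3.0923e+5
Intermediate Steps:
z(y, K) = -1 - K/3 (z(y, K) = -(3 + K)/3 = -1 - K/3)
416*(737 + z(C, -22)) = 416*(737 + (-1 - ⅓*(-22))) = 416*(737 + (-1 + 22/3)) = 416*(737 + 19/3) = 416*(2230/3) = 927680/3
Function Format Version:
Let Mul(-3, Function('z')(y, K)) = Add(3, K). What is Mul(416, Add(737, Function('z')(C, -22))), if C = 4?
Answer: Rational(927680, 3) ≈ 3.0923e+5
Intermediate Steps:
Function('z')(y, K) = Add(-1, Mul(Rational(-1, 3), K)) (Function('z')(y, K) = Mul(Rational(-1, 3), Add(3, K)) = Add(-1, Mul(Rational(-1, 3), K)))
Mul(416, Add(737, Function('z')(C, -22))) = Mul(416, Add(737, Add(-1, Mul(Rational(-1, 3), -22)))) = Mul(416, Add(737, Add(-1, Rational(22, 3)))) = Mul(416, Add(737, Rational(19, 3))) = Mul(416, Rational(2230, 3)) = Rational(927680, 3)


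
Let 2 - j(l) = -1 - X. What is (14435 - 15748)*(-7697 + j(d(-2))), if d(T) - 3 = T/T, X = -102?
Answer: 10236148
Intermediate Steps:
d(T) = 4 (d(T) = 3 + T/T = 3 + 1 = 4)
j(l) = -99 (j(l) = 2 - (-1 - 1*(-102)) = 2 - (-1 + 102) = 2 - 1*101 = 2 - 101 = -99)
(14435 - 15748)*(-7697 + j(d(-2))) = (14435 - 15748)*(-7697 - 99) = -1313*(-7796) = 10236148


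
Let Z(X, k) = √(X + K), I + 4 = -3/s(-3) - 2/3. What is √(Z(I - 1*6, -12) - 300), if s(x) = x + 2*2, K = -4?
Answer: √(-2700 + 3*I*√159)/3 ≈ 0.12133 + 17.321*I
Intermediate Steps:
s(x) = 4 + x (s(x) = x + 4 = 4 + x)
I = -23/3 (I = -4 + (-3/(4 - 3) - 2/3) = -4 + (-3/1 - 2*⅓) = -4 + (-3*1 - ⅔) = -4 + (-3 - ⅔) = -4 - 11/3 = -23/3 ≈ -7.6667)
Z(X, k) = √(-4 + X) (Z(X, k) = √(X - 4) = √(-4 + X))
√(Z(I - 1*6, -12) - 300) = √(√(-4 + (-23/3 - 1*6)) - 300) = √(√(-4 + (-23/3 - 6)) - 300) = √(√(-4 - 41/3) - 300) = √(√(-53/3) - 300) = √(I*√159/3 - 300) = √(-300 + I*√159/3)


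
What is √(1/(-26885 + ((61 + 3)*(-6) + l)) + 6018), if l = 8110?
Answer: √45081854651/2737 ≈ 77.576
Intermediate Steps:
√(1/(-26885 + ((61 + 3)*(-6) + l)) + 6018) = √(1/(-26885 + ((61 + 3)*(-6) + 8110)) + 6018) = √(1/(-26885 + (64*(-6) + 8110)) + 6018) = √(1/(-26885 + (-384 + 8110)) + 6018) = √(1/(-26885 + 7726) + 6018) = √(1/(-19159) + 6018) = √(-1/19159 + 6018) = √(115298861/19159) = √45081854651/2737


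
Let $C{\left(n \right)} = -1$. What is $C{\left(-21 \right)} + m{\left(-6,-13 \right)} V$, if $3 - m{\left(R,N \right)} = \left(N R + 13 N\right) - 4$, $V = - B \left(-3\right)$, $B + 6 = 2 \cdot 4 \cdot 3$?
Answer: $5291$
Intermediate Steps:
$B = 18$ ($B = -6 + 2 \cdot 4 \cdot 3 = -6 + 8 \cdot 3 = -6 + 24 = 18$)
$V = 54$ ($V = \left(-1\right) 18 \left(-3\right) = \left(-18\right) \left(-3\right) = 54$)
$m{\left(R,N \right)} = 7 - 13 N - N R$ ($m{\left(R,N \right)} = 3 - \left(\left(N R + 13 N\right) - 4\right) = 3 - \left(\left(13 N + N R\right) - 4\right) = 3 - \left(-4 + 13 N + N R\right) = 7 - 13 N - N R$)
$C{\left(-21 \right)} + m{\left(-6,-13 \right)} V = -1 + \left(7 - -169 - \left(-13\right) \left(-6\right)\right) 54 = -1 + \left(7 + 169 - 78\right) 54 = -1 + 98 \cdot 54 = -1 + 5292 = 5291$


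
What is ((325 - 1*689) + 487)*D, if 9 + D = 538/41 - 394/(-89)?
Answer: 93585/89 ≈ 1051.5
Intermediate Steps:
D = 31195/3649 (D = -9 + (538/41 - 394/(-89)) = -9 + (538*(1/41) - 394*(-1/89)) = -9 + (538/41 + 394/89) = -9 + 64036/3649 = 31195/3649 ≈ 8.5489)
((325 - 1*689) + 487)*D = ((325 - 1*689) + 487)*(31195/3649) = ((325 - 689) + 487)*(31195/3649) = (-364 + 487)*(31195/3649) = 123*(31195/3649) = 93585/89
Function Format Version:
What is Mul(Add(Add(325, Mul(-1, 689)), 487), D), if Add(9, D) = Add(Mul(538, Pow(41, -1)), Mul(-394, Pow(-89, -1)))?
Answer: Rational(93585, 89) ≈ 1051.5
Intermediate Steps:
D = Rational(31195, 3649) (D = Add(-9, Add(Mul(538, Pow(41, -1)), Mul(-394, Pow(-89, -1)))) = Add(-9, Add(Mul(538, Rational(1, 41)), Mul(-394, Rational(-1, 89)))) = Add(-9, Add(Rational(538, 41), Rational(394, 89))) = Add(-9, Rational(64036, 3649)) = Rational(31195, 3649) ≈ 8.5489)
Mul(Add(Add(325, Mul(-1, 689)), 487), D) = Mul(Add(Add(325, Mul(-1, 689)), 487), Rational(31195, 3649)) = Mul(Add(Add(325, -689), 487), Rational(31195, 3649)) = Mul(Add(-364, 487), Rational(31195, 3649)) = Mul(123, Rational(31195, 3649)) = Rational(93585, 89)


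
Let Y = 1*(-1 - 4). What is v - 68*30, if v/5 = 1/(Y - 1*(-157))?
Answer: -310075/152 ≈ -2040.0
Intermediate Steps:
Y = -5 (Y = 1*(-5) = -5)
v = 5/152 (v = 5/(-5 - 1*(-157)) = 5/(-5 + 157) = 5/152 ≈ 0.032895)
v - 68*30 = 5/152 - 68*30 = 5/152 - 2040 = -310075/152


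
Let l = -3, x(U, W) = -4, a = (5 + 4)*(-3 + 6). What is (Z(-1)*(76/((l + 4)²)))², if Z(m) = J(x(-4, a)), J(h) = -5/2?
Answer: 36100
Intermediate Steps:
a = 27 (a = 9*3 = 27)
J(h) = -5/2 (J(h) = -5*½ = -5/2)
Z(m) = -5/2
(Z(-1)*(76/((l + 4)²)))² = (-190/((-3 + 4)²))² = (-190/(1²))² = (-190/1)² = (-190)² = 36100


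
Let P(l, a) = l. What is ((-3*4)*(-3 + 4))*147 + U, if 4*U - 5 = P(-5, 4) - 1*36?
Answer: -1773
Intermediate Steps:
U = -9 (U = 5/4 + (-5 - 1*36)/4 = 5/4 + (-5 - 36)/4 = 5/4 + (¼)*(-41) = 5/4 - 41/4 = -9)
((-3*4)*(-3 + 4))*147 + U = ((-3*4)*(-3 + 4))*147 - 9 = -12*1*147 - 9 = -12*147 - 9 = -1764 - 9 = -1773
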